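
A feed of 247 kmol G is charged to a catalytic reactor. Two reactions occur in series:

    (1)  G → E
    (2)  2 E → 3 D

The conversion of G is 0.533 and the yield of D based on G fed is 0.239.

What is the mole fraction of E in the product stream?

Conversion of G: G consumed = 1ξ₁ = 0.533 × 247 → ξ₁ = 131.7 kmol.
Yield of D: 3ξ₂ / 247 = 0.239 → ξ₂ = 19.68 kmol.
Outlet amounts (n = n₀ + Σ ν·ξ):
  G: 247 − 1(131.7) = 115.3
  E: 0 + 1(131.7) − 2(19.68) = 92.3
  D: 0 + 3(19.68) = 59.03
Total out = 266.7 kmol; y_E = 92.3 / 266.7 = 0.3461.

0.346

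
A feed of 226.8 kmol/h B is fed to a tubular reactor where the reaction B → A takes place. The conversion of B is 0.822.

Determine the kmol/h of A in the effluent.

B reacted = 0.822 × 226.8 = 186.4 kmol/h; ν_B = −1, so ξ = 186.4/1 = 186.4 kmol/h.
Outlet amounts (n = n₀ + ν ξ):
  B: 226.8 − 1(186.4) = 40.37
  A: 0 + 1(186.4) = 186.4

186 kmol/h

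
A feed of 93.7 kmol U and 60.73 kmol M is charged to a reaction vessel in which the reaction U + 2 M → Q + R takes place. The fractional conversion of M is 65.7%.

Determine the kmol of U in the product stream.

73.8 kmol

M reacted = 0.657 × 60.73 = 39.9 kmol; ν_M = −2, so ξ = 39.9/2 = 19.95 kmol.
Outlet amounts (n = n₀ + ν ξ):
  U: 93.7 − 1(19.95) = 73.75
  M: 60.73 − 2(19.95) = 20.83
  Q: 0 + 1(19.95) = 19.95
  R: 0 + 1(19.95) = 19.95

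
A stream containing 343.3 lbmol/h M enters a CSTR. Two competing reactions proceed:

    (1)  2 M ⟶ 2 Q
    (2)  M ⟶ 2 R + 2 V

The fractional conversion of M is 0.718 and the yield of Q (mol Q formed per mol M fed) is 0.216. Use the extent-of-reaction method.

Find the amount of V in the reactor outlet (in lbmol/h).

345 lbmol/h

Yield of Q: 2ξ₁ / 343.3 = 0.216 → ξ₁ = 37.08 lbmol/h.
Conversion of M: 2ξ₁ + 1ξ₂ = 0.718 × 343.3 = 246.5 → ξ₂ = 172.3 lbmol/h.
Outlet amounts (n = n₀ + Σ ν·ξ):
  M: 343.3 − 2(37.08) − 1(172.3) = 96.81
  Q: 0 + 2(37.08) = 74.15
  R: 0 + 2(172.3) = 344.7
  V: 0 + 2(172.3) = 344.7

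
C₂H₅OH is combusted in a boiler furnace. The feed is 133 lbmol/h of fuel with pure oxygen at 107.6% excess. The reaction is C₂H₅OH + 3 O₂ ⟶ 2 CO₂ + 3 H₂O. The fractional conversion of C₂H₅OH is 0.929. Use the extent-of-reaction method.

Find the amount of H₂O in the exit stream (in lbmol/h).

Stoichiometric O₂ = 3 × 133 = 399 lbmol/h; O₂ fed = 399 × 2.076 = 828.3 lbmol/h.
Fuel reacted = 0.929 × 133 → ξ = 123.6 lbmol/h.
Outlet (n = n₀ + ν ξ):
  C₂H₅OH: 133 − 1(123.6) = 9.443
  O₂: 828.3 − 3(123.6) = 457.7
  CO₂: 0 + 2(123.6) = 247.1
  H₂O: 0 + 3(123.6) = 370.7

371 lbmol/h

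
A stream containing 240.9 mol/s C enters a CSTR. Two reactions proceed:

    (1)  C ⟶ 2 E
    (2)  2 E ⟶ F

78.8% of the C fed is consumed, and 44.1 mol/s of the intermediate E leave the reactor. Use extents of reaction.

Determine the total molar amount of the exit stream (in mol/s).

Conversion of C: C consumed = 1ξ₁ = 0.788 × 240.9 → ξ₁ = 189.8 mol/s.
E balance: n_E = 0 + 2ξ₁ − 2ξ₂ = 44.1 → ξ₂ = (2·189.8 − 44.1)/2 = 167.8 mol/s.
Outlet amounts (n = n₀ + Σ ν·ξ):
  C: 240.9 − 1(189.8) = 51.07
  E: 0 + 2(189.8) − 2(167.8) = 44.1
  F: 0 + 1(167.8) = 167.8
Total out = 51.07 + 44.1 + 167.8 = 263 mol/s.

263 mol/s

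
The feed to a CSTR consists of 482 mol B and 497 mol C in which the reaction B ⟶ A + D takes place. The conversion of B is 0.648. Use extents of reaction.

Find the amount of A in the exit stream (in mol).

B reacted = 0.648 × 482 = 312.3 mol; ν_B = −1, so ξ = 312.3/1 = 312.3 mol.
Outlet amounts (n = n₀ + ν ξ):
  B: 482 − 1(312.3) = 169.7
  A: 0 + 1(312.3) = 312.3
  D: 0 + 1(312.3) = 312.3
  C: 497 (inert)

312 mol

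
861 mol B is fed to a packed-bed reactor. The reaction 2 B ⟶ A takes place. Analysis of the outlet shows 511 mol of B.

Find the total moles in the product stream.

For B: n = n₀ − 2ξ → 511 = 861 − 2ξ, giving ξ = 175 mol.
Outlet amounts (n = n₀ + ν ξ):
  B: 861 − 2(175) = 511
  A: 0 + 1(175) = 175
Total out = 511 + 175 = 686 mol.

686 mol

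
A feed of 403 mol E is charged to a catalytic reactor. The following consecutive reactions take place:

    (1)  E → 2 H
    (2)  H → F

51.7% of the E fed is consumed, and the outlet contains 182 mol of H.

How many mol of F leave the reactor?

Conversion of E: E consumed = 1ξ₁ = 0.517 × 403 → ξ₁ = 208.4 mol.
H balance: n_H = 0 + 2ξ₁ − 1ξ₂ = 182 → ξ₂ = (2·208.4 − 182)/1 = 234.7 mol.
Outlet amounts (n = n₀ + Σ ν·ξ):
  E: 403 − 1(208.4) = 194.6
  H: 0 + 2(208.4) − 1(234.7) = 182
  F: 0 + 1(234.7) = 234.7

235 mol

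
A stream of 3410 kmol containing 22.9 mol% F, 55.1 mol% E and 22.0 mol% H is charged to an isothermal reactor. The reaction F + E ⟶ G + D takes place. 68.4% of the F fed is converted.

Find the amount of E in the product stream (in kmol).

F reacted = 0.684 × 780.9 = 534.1 kmol; ν_F = −1, so ξ = 534.1/1 = 534.1 kmol.
Outlet amounts (n = n₀ + ν ξ):
  F: 780.9 − 1(534.1) = 246.8
  E: 1879 − 1(534.1) = 1345
  G: 0 + 1(534.1) = 534.1
  D: 0 + 1(534.1) = 534.1
  H: 750.2 (inert)

1340 kmol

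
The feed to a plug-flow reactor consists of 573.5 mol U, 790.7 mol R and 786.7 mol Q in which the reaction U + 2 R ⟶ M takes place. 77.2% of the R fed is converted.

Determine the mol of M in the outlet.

R reacted = 0.772 × 790.7 = 610.4 mol; ν_R = −2, so ξ = 610.4/2 = 305.2 mol.
Outlet amounts (n = n₀ + ν ξ):
  U: 573.5 − 1(305.2) = 268.3
  R: 790.7 − 2(305.2) = 180.3
  M: 0 + 1(305.2) = 305.2
  Q: 786.7 (inert)

305 mol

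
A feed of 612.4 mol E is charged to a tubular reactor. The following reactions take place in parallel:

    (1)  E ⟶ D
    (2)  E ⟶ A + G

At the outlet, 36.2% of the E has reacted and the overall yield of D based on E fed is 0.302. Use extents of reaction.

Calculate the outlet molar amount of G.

Yield of D: 1ξ₁ / 612.4 = 0.302 → ξ₁ = 184.9 mol.
Conversion of E: 1ξ₁ + 1ξ₂ = 0.362 × 612.4 = 221.7 → ξ₂ = 36.74 mol.
Outlet amounts (n = n₀ + Σ ν·ξ):
  E: 612.4 − 1(184.9) − 1(36.74) = 390.7
  D: 0 + 1(184.9) = 184.9
  A: 0 + 1(36.74) = 36.74
  G: 0 + 1(36.74) = 36.74

36.7 mol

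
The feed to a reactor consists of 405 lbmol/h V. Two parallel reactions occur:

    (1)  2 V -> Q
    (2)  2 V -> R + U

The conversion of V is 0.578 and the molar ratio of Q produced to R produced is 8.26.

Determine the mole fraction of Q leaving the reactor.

0.347

Conversion of V: V consumed = 0.578 × 405 = 234.1 lbmol/h = 2ξ₁ + 2ξ₂.
Selectivity: 1ξ₁ / (1ξ₂) = 8.26 → ξ₁ = 8.26 ξ₂.
Substitute: (2·8.26 + 2) ξ₂ = 234.1 → ξ₂ = 12.64 lbmol/h, ξ₁ = 104.4 lbmol/h.
Outlet amounts (n = n₀ + Σ ν·ξ):
  V: 405 − 2(104.4) − 2(12.64) = 170.9
  Q: 0 + 1(104.4) = 104.4
  R: 0 + 1(12.64) = 12.64
  U: 0 + 1(12.64) = 12.64
Total out = 300.6 lbmol/h; y_Q = 104.4 / 300.6 = 0.3473.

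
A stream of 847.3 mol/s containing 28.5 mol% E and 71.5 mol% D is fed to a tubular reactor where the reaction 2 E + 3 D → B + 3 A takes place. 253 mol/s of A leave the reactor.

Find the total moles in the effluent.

For A: n = n₀ + 3ξ → 253 = 0 + 3ξ, giving ξ = 84.33 mol/s.
Outlet amounts (n = n₀ + ν ξ):
  E: 241.5 − 2(84.33) = 72.81
  D: 605.8 − 3(84.33) = 352.8
  B: 0 + 1(84.33) = 84.33
  A: 0 + 3(84.33) = 253
Total out = 72.81 + 352.8 + 84.33 + 253 = 763 mol/s.

763 mol/s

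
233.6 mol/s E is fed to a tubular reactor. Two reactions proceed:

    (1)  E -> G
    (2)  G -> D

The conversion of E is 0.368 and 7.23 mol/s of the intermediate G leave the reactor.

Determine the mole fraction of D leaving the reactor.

Conversion of E: E consumed = 1ξ₁ = 0.368 × 233.6 → ξ₁ = 85.96 mol/s.
G balance: n_G = 0 + 1ξ₁ − 1ξ₂ = 7.23 → ξ₂ = (1·85.96 − 7.23)/1 = 78.73 mol/s.
Outlet amounts (n = n₀ + Σ ν·ξ):
  E: 233.6 − 1(85.96) = 147.6
  G: 0 + 1(85.96) − 1(78.73) = 7.23
  D: 0 + 1(78.73) = 78.73
Total out = 233.6 mol/s; y_D = 78.73 / 233.6 = 0.337.

0.337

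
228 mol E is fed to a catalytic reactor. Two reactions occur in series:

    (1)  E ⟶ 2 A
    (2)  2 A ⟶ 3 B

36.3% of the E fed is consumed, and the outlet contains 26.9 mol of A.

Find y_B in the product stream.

Conversion of E: E consumed = 1ξ₁ = 0.363 × 228 → ξ₁ = 82.76 mol.
A balance: n_A = 0 + 2ξ₁ − 2ξ₂ = 26.9 → ξ₂ = (2·82.76 − 26.9)/2 = 69.31 mol.
Outlet amounts (n = n₀ + Σ ν·ξ):
  E: 228 − 1(82.76) = 145.2
  A: 0 + 2(82.76) − 2(69.31) = 26.9
  B: 0 + 3(69.31) = 207.9
Total out = 380.1 mol; y_B = 207.9 / 380.1 = 0.5471.

0.547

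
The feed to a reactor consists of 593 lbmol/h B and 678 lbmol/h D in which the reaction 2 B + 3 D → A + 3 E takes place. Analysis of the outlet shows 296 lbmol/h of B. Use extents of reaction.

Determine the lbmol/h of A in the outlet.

For B: n = n₀ − 2ξ → 296 = 593 − 2ξ, giving ξ = 148.5 lbmol/h.
Outlet amounts (n = n₀ + ν ξ):
  B: 593 − 2(148.5) = 296
  D: 678 − 3(148.5) = 232.5
  A: 0 + 1(148.5) = 148.5
  E: 0 + 3(148.5) = 445.5

148 lbmol/h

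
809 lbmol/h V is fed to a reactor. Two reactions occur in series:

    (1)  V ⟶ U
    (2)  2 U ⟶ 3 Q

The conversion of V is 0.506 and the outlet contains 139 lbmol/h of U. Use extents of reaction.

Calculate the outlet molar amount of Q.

406 lbmol/h

Conversion of V: V consumed = 1ξ₁ = 0.506 × 809 → ξ₁ = 409.4 lbmol/h.
U balance: n_U = 0 + 1ξ₁ − 2ξ₂ = 139 → ξ₂ = (1·409.4 − 139)/2 = 135.2 lbmol/h.
Outlet amounts (n = n₀ + Σ ν·ξ):
  V: 809 − 1(409.4) = 399.6
  U: 0 + 1(409.4) − 2(135.2) = 139
  Q: 0 + 3(135.2) = 405.5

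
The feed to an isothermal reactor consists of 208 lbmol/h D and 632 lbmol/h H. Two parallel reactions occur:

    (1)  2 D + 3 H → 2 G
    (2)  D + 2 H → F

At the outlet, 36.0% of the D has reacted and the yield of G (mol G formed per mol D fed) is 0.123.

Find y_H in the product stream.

0.704

Yield of G: 2ξ₁ / 208 = 0.123 → ξ₁ = 12.79 lbmol/h.
Conversion of D: 2ξ₁ + 1ξ₂ = 0.36 × 208 = 74.88 → ξ₂ = 49.3 lbmol/h.
Outlet amounts (n = n₀ + Σ ν·ξ):
  D: 208 − 2(12.79) − 1(49.3) = 133.1
  H: 632 − 3(12.79) − 2(49.3) = 495
  G: 0 + 2(12.79) = 25.58
  F: 0 + 1(49.3) = 49.3
Total out = 703 lbmol/h; y_H = 495 / 703 = 0.7041.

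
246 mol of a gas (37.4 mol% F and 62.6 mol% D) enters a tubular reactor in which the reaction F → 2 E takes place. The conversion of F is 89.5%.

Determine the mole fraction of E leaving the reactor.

F reacted = 0.895 × 92 = 82.34 mol; ν_F = −1, so ξ = 82.34/1 = 82.34 mol.
Outlet amounts (n = n₀ + ν ξ):
  F: 92 − 1(82.34) = 9.66
  E: 0 + 2(82.34) = 164.7
  D: 154 (inert)
Total out = 328.3 mol; y_E = 164.7 / 328.3 = 0.5016.

0.502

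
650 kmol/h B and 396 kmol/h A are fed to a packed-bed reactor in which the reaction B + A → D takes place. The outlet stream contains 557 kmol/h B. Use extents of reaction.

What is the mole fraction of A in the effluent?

0.318

For B: n = n₀ − 1ξ → 557 = 650 − 1ξ, giving ξ = 93 kmol/h.
Outlet amounts (n = n₀ + ν ξ):
  B: 650 − 1(93) = 557
  A: 396 − 1(93) = 303
  D: 0 + 1(93) = 93
Total out = 953 kmol/h; y_A = 303 / 953 = 0.3179.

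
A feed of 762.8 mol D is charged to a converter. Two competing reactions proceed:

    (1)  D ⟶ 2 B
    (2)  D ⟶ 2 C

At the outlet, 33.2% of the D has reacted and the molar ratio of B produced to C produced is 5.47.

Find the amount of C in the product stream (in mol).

78.3 mol

Conversion of D: D consumed = 0.332 × 762.8 = 253.2 mol = 1ξ₁ + 1ξ₂.
Selectivity: 2ξ₁ / (2ξ₂) = 5.47 → ξ₁ = 5.47 ξ₂.
Substitute: (1·5.47 + 1) ξ₂ = 253.2 → ξ₂ = 39.14 mol, ξ₁ = 214.1 mol.
Outlet amounts (n = n₀ + Σ ν·ξ):
  D: 762.8 − 1(214.1) − 1(39.14) = 509.6
  B: 0 + 2(214.1) = 428.2
  C: 0 + 2(39.14) = 78.28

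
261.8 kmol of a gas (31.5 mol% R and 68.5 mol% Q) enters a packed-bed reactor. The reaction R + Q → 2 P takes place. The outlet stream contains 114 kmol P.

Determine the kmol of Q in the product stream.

For P: n = n₀ + 2ξ → 114 = 0 + 2ξ, giving ξ = 57 kmol.
Outlet amounts (n = n₀ + ν ξ):
  R: 82.47 − 1(57) = 25.47
  Q: 179.3 − 1(57) = 122.3
  P: 0 + 2(57) = 114

122 kmol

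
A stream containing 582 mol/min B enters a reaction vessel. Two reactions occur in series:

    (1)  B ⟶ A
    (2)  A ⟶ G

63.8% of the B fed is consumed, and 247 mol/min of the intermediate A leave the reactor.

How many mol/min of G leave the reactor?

Conversion of B: B consumed = 1ξ₁ = 0.638 × 582 → ξ₁ = 371.3 mol/min.
A balance: n_A = 0 + 1ξ₁ − 1ξ₂ = 247 → ξ₂ = (1·371.3 − 247)/1 = 124.3 mol/min.
Outlet amounts (n = n₀ + Σ ν·ξ):
  B: 582 − 1(371.3) = 210.7
  A: 0 + 1(371.3) − 1(124.3) = 247
  G: 0 + 1(124.3) = 124.3

124 mol/min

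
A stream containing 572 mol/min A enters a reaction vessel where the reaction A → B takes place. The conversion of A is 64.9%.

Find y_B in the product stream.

A reacted = 0.649 × 572 = 371.2 mol/min; ν_A = −1, so ξ = 371.2/1 = 371.2 mol/min.
Outlet amounts (n = n₀ + ν ξ):
  A: 572 − 1(371.2) = 200.8
  B: 0 + 1(371.2) = 371.2
Total out = 572 mol/min; y_B = 371.2 / 572 = 0.649.

0.649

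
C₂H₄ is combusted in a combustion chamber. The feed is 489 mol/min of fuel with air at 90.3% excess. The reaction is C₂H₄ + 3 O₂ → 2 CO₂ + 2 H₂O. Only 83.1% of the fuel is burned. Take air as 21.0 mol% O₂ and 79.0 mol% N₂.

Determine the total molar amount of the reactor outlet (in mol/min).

13800 mol/min

Stoichiometric O₂ = 3 × 489 = 1467 mol/min; O₂ fed = 1467 × 1.903 = 2792 mol/min.
N₂ fed = 2792 × 79/21 = 10500 mol/min.
Fuel reacted = 0.831 × 489 → ξ = 406.4 mol/min.
Outlet (n = n₀ + ν ξ):
  C₂H₄: 489 − 1(406.4) = 82.64
  O₂: 2792 − 3(406.4) = 1573
  N₂: 10500 (inert)
  CO₂: 0 + 2(406.4) = 812.7
  H₂O: 0 + 2(406.4) = 812.7
Total out = 82.64 + 1573 + 10500 + 812.7 + 812.7 = 13780 mol/min.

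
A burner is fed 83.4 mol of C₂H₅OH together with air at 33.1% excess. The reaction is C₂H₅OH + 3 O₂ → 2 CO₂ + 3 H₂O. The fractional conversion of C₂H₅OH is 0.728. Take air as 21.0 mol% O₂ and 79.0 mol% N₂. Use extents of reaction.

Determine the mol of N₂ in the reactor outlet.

Stoichiometric O₂ = 3 × 83.4 = 250.2 mol; O₂ fed = 250.2 × 1.331 = 333 mol.
N₂ fed = 333 × 79/21 = 1253 mol.
Fuel reacted = 0.728 × 83.4 → ξ = 60.72 mol.
Outlet (n = n₀ + ν ξ):
  C₂H₅OH: 83.4 − 1(60.72) = 22.68
  O₂: 333 − 3(60.72) = 150.9
  N₂: 1253 (inert)
  CO₂: 0 + 2(60.72) = 121.4
  H₂O: 0 + 3(60.72) = 182.1

1250 mol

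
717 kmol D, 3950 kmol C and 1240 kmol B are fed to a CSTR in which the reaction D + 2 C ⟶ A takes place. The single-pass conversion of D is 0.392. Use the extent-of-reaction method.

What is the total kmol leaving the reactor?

D reacted = 0.392 × 717 = 281.1 kmol; ν_D = −1, so ξ = 281.1/1 = 281.1 kmol.
Outlet amounts (n = n₀ + ν ξ):
  D: 717 − 1(281.1) = 435.9
  C: 3950 − 2(281.1) = 3388
  A: 0 + 1(281.1) = 281.1
  B: 1240 (inert)
Total out = 435.9 + 3388 + 281.1 + 1240 = 5345 kmol.

5340 kmol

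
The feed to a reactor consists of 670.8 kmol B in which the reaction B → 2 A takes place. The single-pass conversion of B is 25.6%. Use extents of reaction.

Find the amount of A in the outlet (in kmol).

343 kmol

B reacted = 0.256 × 670.8 = 171.7 kmol; ν_B = −1, so ξ = 171.7/1 = 171.7 kmol.
Outlet amounts (n = n₀ + ν ξ):
  B: 670.8 − 1(171.7) = 499.1
  A: 0 + 2(171.7) = 343.4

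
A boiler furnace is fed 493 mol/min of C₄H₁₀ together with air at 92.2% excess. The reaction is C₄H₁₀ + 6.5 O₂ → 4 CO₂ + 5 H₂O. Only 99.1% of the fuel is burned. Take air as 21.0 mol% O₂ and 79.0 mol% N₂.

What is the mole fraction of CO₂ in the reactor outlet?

0.064

Stoichiometric O₂ = 6.5 × 493 = 3204 mol/min; O₂ fed = 3204 × 1.922 = 6159 mol/min.
N₂ fed = 6159 × 79/21 = 23170 mol/min.
Fuel reacted = 0.991 × 493 → ξ = 488.6 mol/min.
Outlet (n = n₀ + ν ξ):
  C₄H₁₀: 493 − 1(488.6) = 4.437
  O₂: 6159 − 6.5(488.6) = 2983
  N₂: 23170 (inert)
  CO₂: 0 + 4(488.6) = 1954
  H₂O: 0 + 5(488.6) = 2443
Total out = 30550 mol/min; y_CO₂ = 1954 / 30550 = 0.06396.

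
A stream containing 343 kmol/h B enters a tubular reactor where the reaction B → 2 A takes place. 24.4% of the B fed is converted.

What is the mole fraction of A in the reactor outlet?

0.392

B reacted = 0.244 × 343 = 83.69 kmol/h; ν_B = −1, so ξ = 83.69/1 = 83.69 kmol/h.
Outlet amounts (n = n₀ + ν ξ):
  B: 343 − 1(83.69) = 259.3
  A: 0 + 2(83.69) = 167.4
Total out = 426.7 kmol/h; y_A = 167.4 / 426.7 = 0.3923.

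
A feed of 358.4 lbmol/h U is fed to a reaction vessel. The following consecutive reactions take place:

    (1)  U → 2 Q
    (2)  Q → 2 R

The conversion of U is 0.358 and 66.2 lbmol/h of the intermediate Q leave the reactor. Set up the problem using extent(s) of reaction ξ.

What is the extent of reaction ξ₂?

ξ₂ = 190 lbmol/h

Conversion of U: U consumed = 1ξ₁ = 0.358 × 358.4 → ξ₁ = 128.3 lbmol/h.
Q balance: n_Q = 0 + 2ξ₁ − 1ξ₂ = 66.2 → ξ₂ = (2·128.3 − 66.2)/1 = 190.4 lbmol/h.
Outlet amounts (n = n₀ + Σ ν·ξ):
  U: 358.4 − 1(128.3) = 230.1
  Q: 0 + 2(128.3) − 1(190.4) = 66.2
  R: 0 + 2(190.4) = 380.8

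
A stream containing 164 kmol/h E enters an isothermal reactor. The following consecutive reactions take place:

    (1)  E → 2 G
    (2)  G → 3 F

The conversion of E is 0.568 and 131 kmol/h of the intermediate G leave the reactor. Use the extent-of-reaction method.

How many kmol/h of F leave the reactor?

166 kmol/h

Conversion of E: E consumed = 1ξ₁ = 0.568 × 164 → ξ₁ = 93.15 kmol/h.
G balance: n_G = 0 + 2ξ₁ − 1ξ₂ = 131 → ξ₂ = (2·93.15 − 131)/1 = 55.3 kmol/h.
Outlet amounts (n = n₀ + Σ ν·ξ):
  E: 164 − 1(93.15) = 70.85
  G: 0 + 2(93.15) − 1(55.3) = 131
  F: 0 + 3(55.3) = 165.9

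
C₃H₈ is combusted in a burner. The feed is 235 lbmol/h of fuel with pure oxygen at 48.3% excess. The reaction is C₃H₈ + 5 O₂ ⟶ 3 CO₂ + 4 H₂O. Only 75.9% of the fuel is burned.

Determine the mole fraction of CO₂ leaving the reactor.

Stoichiometric O₂ = 5 × 235 = 1175 lbmol/h; O₂ fed = 1175 × 1.483 = 1743 lbmol/h.
Fuel reacted = 0.759 × 235 → ξ = 178.4 lbmol/h.
Outlet (n = n₀ + ν ξ):
  C₃H₈: 235 − 1(178.4) = 56.63
  O₂: 1743 − 5(178.4) = 850.7
  CO₂: 0 + 3(178.4) = 535.1
  H₂O: 0 + 4(178.4) = 713.5
Total out = 2156 lbmol/h; y_CO₂ = 535.1 / 2156 = 0.2482.

0.248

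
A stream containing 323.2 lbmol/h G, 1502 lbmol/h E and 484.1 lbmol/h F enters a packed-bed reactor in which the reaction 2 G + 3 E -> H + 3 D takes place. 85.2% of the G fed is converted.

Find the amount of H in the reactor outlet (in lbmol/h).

G reacted = 0.852 × 323.2 = 275.4 lbmol/h; ν_G = −2, so ξ = 275.4/2 = 137.7 lbmol/h.
Outlet amounts (n = n₀ + ν ξ):
  G: 323.2 − 2(137.7) = 47.83
  E: 1502 − 3(137.7) = 1089
  H: 0 + 1(137.7) = 137.7
  D: 0 + 3(137.7) = 413
  F: 484.1 (inert)

138 lbmol/h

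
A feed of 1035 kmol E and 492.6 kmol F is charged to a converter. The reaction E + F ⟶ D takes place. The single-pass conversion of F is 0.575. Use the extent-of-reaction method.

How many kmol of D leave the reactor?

283 kmol

F reacted = 0.575 × 492.6 = 283.2 kmol; ν_F = −1, so ξ = 283.2/1 = 283.2 kmol.
Outlet amounts (n = n₀ + ν ξ):
  E: 1035 − 1(283.2) = 751.8
  F: 492.6 − 1(283.2) = 209.4
  D: 0 + 1(283.2) = 283.2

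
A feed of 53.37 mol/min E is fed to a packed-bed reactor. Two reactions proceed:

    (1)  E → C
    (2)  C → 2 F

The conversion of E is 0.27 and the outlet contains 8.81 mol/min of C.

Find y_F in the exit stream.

0.19

Conversion of E: E consumed = 1ξ₁ = 0.27 × 53.37 → ξ₁ = 14.41 mol/min.
C balance: n_C = 0 + 1ξ₁ − 1ξ₂ = 8.81 → ξ₂ = (1·14.41 − 8.81)/1 = 5.6 mol/min.
Outlet amounts (n = n₀ + Σ ν·ξ):
  E: 53.37 − 1(14.41) = 38.96
  C: 0 + 1(14.41) − 1(5.6) = 8.81
  F: 0 + 2(5.6) = 11.2
Total out = 58.97 mol/min; y_F = 11.2 / 58.97 = 0.1899.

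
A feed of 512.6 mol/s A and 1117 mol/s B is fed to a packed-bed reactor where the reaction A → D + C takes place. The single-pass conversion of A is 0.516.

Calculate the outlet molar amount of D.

A reacted = 0.516 × 512.6 = 264.5 mol/s; ν_A = −1, so ξ = 264.5/1 = 264.5 mol/s.
Outlet amounts (n = n₀ + ν ξ):
  A: 512.6 − 1(264.5) = 248.1
  D: 0 + 1(264.5) = 264.5
  C: 0 + 1(264.5) = 264.5
  B: 1117 (inert)

265 mol/s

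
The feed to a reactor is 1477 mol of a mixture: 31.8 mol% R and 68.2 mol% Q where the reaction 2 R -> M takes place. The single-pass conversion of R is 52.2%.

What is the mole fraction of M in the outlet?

R reacted = 0.522 × 469.7 = 245.2 mol; ν_R = −2, so ξ = 245.2/2 = 122.6 mol.
Outlet amounts (n = n₀ + ν ξ):
  R: 469.7 − 2(122.6) = 224.5
  M: 0 + 1(122.6) = 122.6
  Q: 1007 (inert)
Total out = 1354 mol; y_M = 122.6 / 1354 = 0.09051.

0.0905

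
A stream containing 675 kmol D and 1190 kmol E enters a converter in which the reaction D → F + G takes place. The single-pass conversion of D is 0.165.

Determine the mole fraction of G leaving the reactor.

D reacted = 0.165 × 675 = 111.4 kmol; ν_D = −1, so ξ = 111.4/1 = 111.4 kmol.
Outlet amounts (n = n₀ + ν ξ):
  D: 675 − 1(111.4) = 563.6
  F: 0 + 1(111.4) = 111.4
  G: 0 + 1(111.4) = 111.4
  E: 1190 (inert)
Total out = 1976 kmol; y_G = 111.4 / 1976 = 0.05635.

0.0564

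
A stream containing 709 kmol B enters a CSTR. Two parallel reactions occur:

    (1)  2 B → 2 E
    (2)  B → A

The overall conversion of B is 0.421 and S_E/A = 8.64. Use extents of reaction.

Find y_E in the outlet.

Conversion of B: B consumed = 0.421 × 709 = 298.5 kmol = 2ξ₁ + 1ξ₂.
Selectivity: 2ξ₁ / (1ξ₂) = 8.64 → ξ₁ = 4.32 ξ₂.
Substitute: (2·4.32 + 1) ξ₂ = 298.5 → ξ₂ = 30.96 kmol, ξ₁ = 133.8 kmol.
Outlet amounts (n = n₀ + Σ ν·ξ):
  B: 709 − 2(133.8) − 1(30.96) = 410.5
  E: 0 + 2(133.8) = 267.5
  A: 0 + 1(30.96) = 30.96
Total out = 709 kmol; y_E = 267.5 / 709 = 0.3773.

0.377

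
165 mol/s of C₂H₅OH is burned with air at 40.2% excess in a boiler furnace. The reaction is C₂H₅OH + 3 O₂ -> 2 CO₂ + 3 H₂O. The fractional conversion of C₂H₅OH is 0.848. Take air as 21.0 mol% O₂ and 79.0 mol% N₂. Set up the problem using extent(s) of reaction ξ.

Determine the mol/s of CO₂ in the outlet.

280 mol/s

Stoichiometric O₂ = 3 × 165 = 495 mol/s; O₂ fed = 495 × 1.402 = 694 mol/s.
N₂ fed = 694 × 79/21 = 2611 mol/s.
Fuel reacted = 0.848 × 165 → ξ = 139.9 mol/s.
Outlet (n = n₀ + ν ξ):
  C₂H₅OH: 165 − 1(139.9) = 25.08
  O₂: 694 − 3(139.9) = 274.2
  N₂: 2611 (inert)
  CO₂: 0 + 2(139.9) = 279.8
  H₂O: 0 + 3(139.9) = 419.8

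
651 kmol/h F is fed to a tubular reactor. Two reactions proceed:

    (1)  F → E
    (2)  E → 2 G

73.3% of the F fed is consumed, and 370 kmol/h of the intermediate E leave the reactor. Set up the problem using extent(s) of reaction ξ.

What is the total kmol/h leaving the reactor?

758 kmol/h

Conversion of F: F consumed = 1ξ₁ = 0.733 × 651 → ξ₁ = 477.2 kmol/h.
E balance: n_E = 0 + 1ξ₁ − 1ξ₂ = 370 → ξ₂ = (1·477.2 − 370)/1 = 107.2 kmol/h.
Outlet amounts (n = n₀ + Σ ν·ξ):
  F: 651 − 1(477.2) = 173.8
  E: 0 + 1(477.2) − 1(107.2) = 370
  G: 0 + 2(107.2) = 214.4
Total out = 173.8 + 370 + 214.4 = 758.2 kmol/h.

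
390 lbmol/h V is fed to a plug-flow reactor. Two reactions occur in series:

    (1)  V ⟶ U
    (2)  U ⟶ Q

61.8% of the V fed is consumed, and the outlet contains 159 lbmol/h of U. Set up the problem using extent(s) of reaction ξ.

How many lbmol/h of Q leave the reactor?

Conversion of V: V consumed = 1ξ₁ = 0.618 × 390 → ξ₁ = 241 lbmol/h.
U balance: n_U = 0 + 1ξ₁ − 1ξ₂ = 159 → ξ₂ = (1·241 − 159)/1 = 82.02 lbmol/h.
Outlet amounts (n = n₀ + Σ ν·ξ):
  V: 390 − 1(241) = 149
  U: 0 + 1(241) − 1(82.02) = 159
  Q: 0 + 1(82.02) = 82.02

82 lbmol/h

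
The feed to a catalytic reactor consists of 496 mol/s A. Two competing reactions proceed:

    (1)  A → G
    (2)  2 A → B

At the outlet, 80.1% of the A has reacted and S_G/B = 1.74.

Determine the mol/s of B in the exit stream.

Conversion of A: A consumed = 0.801 × 496 = 397.3 mol/s = 1ξ₁ + 2ξ₂.
Selectivity: 1ξ₁ / (1ξ₂) = 1.74 → ξ₁ = 1.74 ξ₂.
Substitute: (1·1.74 + 2) ξ₂ = 397.3 → ξ₂ = 106.2 mol/s, ξ₁ = 184.8 mol/s.
Outlet amounts (n = n₀ + Σ ν·ξ):
  A: 496 − 1(184.8) − 2(106.2) = 98.7
  G: 0 + 1(184.8) = 184.8
  B: 0 + 1(106.2) = 106.2

106 mol/s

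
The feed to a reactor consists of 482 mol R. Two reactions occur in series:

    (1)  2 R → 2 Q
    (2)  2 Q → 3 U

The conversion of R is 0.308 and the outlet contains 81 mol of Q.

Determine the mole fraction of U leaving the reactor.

0.196

Conversion of R: R consumed = 2ξ₁ = 0.308 × 482 → ξ₁ = 74.23 mol.
Q balance: n_Q = 0 + 2ξ₁ − 2ξ₂ = 81 → ξ₂ = (2·74.23 − 81)/2 = 33.73 mol.
Outlet amounts (n = n₀ + Σ ν·ξ):
  R: 482 − 2(74.23) = 333.5
  Q: 0 + 2(74.23) − 2(33.73) = 81
  U: 0 + 3(33.73) = 101.2
Total out = 515.7 mol; y_U = 101.2 / 515.7 = 0.1962.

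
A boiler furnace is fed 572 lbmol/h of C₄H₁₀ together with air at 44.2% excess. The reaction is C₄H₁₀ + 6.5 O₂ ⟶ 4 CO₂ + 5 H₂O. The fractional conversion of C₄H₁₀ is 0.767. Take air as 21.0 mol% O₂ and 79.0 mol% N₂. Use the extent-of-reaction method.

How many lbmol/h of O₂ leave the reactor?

2510 lbmol/h

Stoichiometric O₂ = 6.5 × 572 = 3718 lbmol/h; O₂ fed = 3718 × 1.442 = 5361 lbmol/h.
N₂ fed = 5361 × 79/21 = 20170 lbmol/h.
Fuel reacted = 0.767 × 572 → ξ = 438.7 lbmol/h.
Outlet (n = n₀ + ν ξ):
  C₄H₁₀: 572 − 1(438.7) = 133.3
  O₂: 5361 − 6.5(438.7) = 2510
  N₂: 20170 (inert)
  CO₂: 0 + 4(438.7) = 1755
  H₂O: 0 + 5(438.7) = 2194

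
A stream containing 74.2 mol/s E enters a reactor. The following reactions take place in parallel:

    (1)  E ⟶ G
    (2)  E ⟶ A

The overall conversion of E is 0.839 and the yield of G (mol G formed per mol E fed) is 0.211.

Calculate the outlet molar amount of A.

46.6 mol/s

Yield of G: 1ξ₁ / 74.2 = 0.211 → ξ₁ = 15.66 mol/s.
Conversion of E: 1ξ₁ + 1ξ₂ = 0.839 × 74.2 = 62.25 → ξ₂ = 46.6 mol/s.
Outlet amounts (n = n₀ + Σ ν·ξ):
  E: 74.2 − 1(15.66) − 1(46.6) = 11.95
  G: 0 + 1(15.66) = 15.66
  A: 0 + 1(46.6) = 46.6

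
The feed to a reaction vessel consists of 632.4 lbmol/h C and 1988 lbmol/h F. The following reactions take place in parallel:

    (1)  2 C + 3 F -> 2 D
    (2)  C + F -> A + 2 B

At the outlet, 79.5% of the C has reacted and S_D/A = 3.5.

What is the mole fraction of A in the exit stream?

Conversion of C: C consumed = 0.795 × 632.4 = 502.8 lbmol/h = 2ξ₁ + 1ξ₂.
Selectivity: 2ξ₁ / (1ξ₂) = 3.5 → ξ₁ = 1.75 ξ₂.
Substitute: (2·1.75 + 1) ξ₂ = 502.8 → ξ₂ = 111.7 lbmol/h, ξ₁ = 195.5 lbmol/h.
Outlet amounts (n = n₀ + Σ ν·ξ):
  C: 632.4 − 2(195.5) − 1(111.7) = 129.6
  F: 1988 − 3(195.5) − 1(111.7) = 1290
  D: 0 + 2(195.5) = 391
  A: 0 + 1(111.7) = 111.7
  B: 0 + 2(111.7) = 223.4
Total out = 2146 lbmol/h; y_A = 111.7 / 2146 = 0.05207.

0.0521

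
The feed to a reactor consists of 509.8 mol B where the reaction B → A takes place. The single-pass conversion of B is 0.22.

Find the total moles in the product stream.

510 mol

B reacted = 0.22 × 509.8 = 112.2 mol; ν_B = −1, so ξ = 112.2/1 = 112.2 mol.
Outlet amounts (n = n₀ + ν ξ):
  B: 509.8 − 1(112.2) = 397.6
  A: 0 + 1(112.2) = 112.2
Total out = 397.6 + 112.2 = 509.8 mol.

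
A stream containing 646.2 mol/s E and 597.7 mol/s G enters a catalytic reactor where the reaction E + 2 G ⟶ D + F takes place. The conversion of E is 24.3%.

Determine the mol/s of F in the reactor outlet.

E reacted = 0.243 × 646.2 = 157 mol/s; ν_E = −1, so ξ = 157/1 = 157 mol/s.
Outlet amounts (n = n₀ + ν ξ):
  E: 646.2 − 1(157) = 489.2
  G: 597.7 − 2(157) = 283.6
  D: 0 + 1(157) = 157
  F: 0 + 1(157) = 157

157 mol/s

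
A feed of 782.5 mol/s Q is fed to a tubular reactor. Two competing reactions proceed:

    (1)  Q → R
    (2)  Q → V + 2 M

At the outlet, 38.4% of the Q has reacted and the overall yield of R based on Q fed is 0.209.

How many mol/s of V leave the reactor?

137 mol/s

Yield of R: 1ξ₁ / 782.5 = 0.209 → ξ₁ = 163.5 mol/s.
Conversion of Q: 1ξ₁ + 1ξ₂ = 0.384 × 782.5 = 300.5 → ξ₂ = 136.9 mol/s.
Outlet amounts (n = n₀ + Σ ν·ξ):
  Q: 782.5 − 1(163.5) − 1(136.9) = 482
  R: 0 + 1(163.5) = 163.5
  V: 0 + 1(136.9) = 136.9
  M: 0 + 2(136.9) = 273.9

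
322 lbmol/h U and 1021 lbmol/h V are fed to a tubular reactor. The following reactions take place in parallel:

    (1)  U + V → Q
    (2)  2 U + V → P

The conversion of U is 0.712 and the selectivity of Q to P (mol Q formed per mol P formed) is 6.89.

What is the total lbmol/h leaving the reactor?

1110 lbmol/h

Conversion of U: U consumed = 0.712 × 322 = 229.3 lbmol/h = 1ξ₁ + 2ξ₂.
Selectivity: 1ξ₁ / (1ξ₂) = 6.89 → ξ₁ = 6.89 ξ₂.
Substitute: (1·6.89 + 2) ξ₂ = 229.3 → ξ₂ = 25.79 lbmol/h, ξ₁ = 177.7 lbmol/h.
Outlet amounts (n = n₀ + Σ ν·ξ):
  U: 322 − 1(177.7) − 2(25.79) = 92.74
  V: 1021 − 1(177.7) − 1(25.79) = 817.5
  Q: 0 + 1(177.7) = 177.7
  P: 0 + 1(25.79) = 25.79
Total out = 92.74 + 817.5 + 177.7 + 25.79 = 1114 lbmol/h.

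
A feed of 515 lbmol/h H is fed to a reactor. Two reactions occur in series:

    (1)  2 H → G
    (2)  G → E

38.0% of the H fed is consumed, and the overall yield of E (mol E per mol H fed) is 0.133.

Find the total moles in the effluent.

Conversion of H: H consumed = 2ξ₁ = 0.38 × 515 → ξ₁ = 97.85 lbmol/h.
Yield of E: 1ξ₂ / 515 = 0.133 → ξ₂ = 68.5 lbmol/h.
Outlet amounts (n = n₀ + Σ ν·ξ):
  H: 515 − 2(97.85) = 319.3
  G: 0 + 1(97.85) − 1(68.5) = 29.35
  E: 0 + 1(68.5) = 68.5
Total out = 319.3 + 29.35 + 68.5 = 417.1 lbmol/h.

417 lbmol/h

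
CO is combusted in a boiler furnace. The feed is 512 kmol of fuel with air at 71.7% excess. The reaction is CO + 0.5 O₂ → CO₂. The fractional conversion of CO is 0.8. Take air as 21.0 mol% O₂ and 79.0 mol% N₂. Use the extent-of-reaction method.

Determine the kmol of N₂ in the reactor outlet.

1650 kmol

Stoichiometric O₂ = 0.5 × 512 = 256 kmol; O₂ fed = 256 × 1.717 = 439.6 kmol.
N₂ fed = 439.6 × 79/21 = 1654 kmol.
Fuel reacted = 0.8 × 512 → ξ = 409.6 kmol.
Outlet (n = n₀ + ν ξ):
  CO: 512 − 1(409.6) = 102.4
  O₂: 439.6 − 0.5(409.6) = 234.8
  N₂: 1654 (inert)
  CO₂: 0 + 1(409.6) = 409.6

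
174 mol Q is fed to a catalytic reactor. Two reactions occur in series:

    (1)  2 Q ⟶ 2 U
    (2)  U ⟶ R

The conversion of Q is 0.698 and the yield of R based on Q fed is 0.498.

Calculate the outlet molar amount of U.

Conversion of Q: Q consumed = 2ξ₁ = 0.698 × 174 → ξ₁ = 60.73 mol.
Yield of R: 1ξ₂ / 174 = 0.498 → ξ₂ = 86.65 mol.
Outlet amounts (n = n₀ + Σ ν·ξ):
  Q: 174 − 2(60.73) = 52.55
  U: 0 + 2(60.73) − 1(86.65) = 34.8
  R: 0 + 1(86.65) = 86.65

34.8 mol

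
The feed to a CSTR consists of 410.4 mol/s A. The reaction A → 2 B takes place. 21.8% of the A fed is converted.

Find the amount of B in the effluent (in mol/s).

179 mol/s

A reacted = 0.218 × 410.4 = 89.47 mol/s; ν_A = −1, so ξ = 89.47/1 = 89.47 mol/s.
Outlet amounts (n = n₀ + ν ξ):
  A: 410.4 − 1(89.47) = 320.9
  B: 0 + 2(89.47) = 178.9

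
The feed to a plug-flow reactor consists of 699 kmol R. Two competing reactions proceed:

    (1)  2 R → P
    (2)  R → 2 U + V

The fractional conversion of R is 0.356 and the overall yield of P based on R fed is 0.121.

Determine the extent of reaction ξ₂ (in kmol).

ξ₂ = 79.7 kmol

Yield of P: 1ξ₁ / 699 = 0.121 → ξ₁ = 84.58 kmol.
Conversion of R: 2ξ₁ + 1ξ₂ = 0.356 × 699 = 248.8 → ξ₂ = 79.69 kmol.
Outlet amounts (n = n₀ + Σ ν·ξ):
  R: 699 − 2(84.58) − 1(79.69) = 450.2
  P: 0 + 1(84.58) = 84.58
  U: 0 + 2(79.69) = 159.4
  V: 0 + 1(79.69) = 79.69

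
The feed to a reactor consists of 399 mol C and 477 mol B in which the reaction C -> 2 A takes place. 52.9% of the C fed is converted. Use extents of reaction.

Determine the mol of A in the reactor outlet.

422 mol

C reacted = 0.529 × 399 = 211.1 mol; ν_C = −1, so ξ = 211.1/1 = 211.1 mol.
Outlet amounts (n = n₀ + ν ξ):
  C: 399 − 1(211.1) = 187.9
  A: 0 + 2(211.1) = 422.1
  B: 477 (inert)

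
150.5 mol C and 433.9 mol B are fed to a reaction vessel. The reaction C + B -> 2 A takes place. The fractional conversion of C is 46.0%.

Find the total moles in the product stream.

584 mol

C reacted = 0.46 × 150.5 = 69.23 mol; ν_C = −1, so ξ = 69.23/1 = 69.23 mol.
Outlet amounts (n = n₀ + ν ξ):
  C: 150.5 − 1(69.23) = 81.27
  B: 433.9 − 1(69.23) = 364.7
  A: 0 + 2(69.23) = 138.5
Total out = 81.27 + 364.7 + 138.5 = 584.4 mol.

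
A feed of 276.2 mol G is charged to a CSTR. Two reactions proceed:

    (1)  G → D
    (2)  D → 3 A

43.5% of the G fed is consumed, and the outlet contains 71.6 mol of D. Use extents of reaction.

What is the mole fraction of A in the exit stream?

0.39

Conversion of G: G consumed = 1ξ₁ = 0.435 × 276.2 → ξ₁ = 120.1 mol.
D balance: n_D = 0 + 1ξ₁ − 1ξ₂ = 71.6 → ξ₂ = (1·120.1 − 71.6)/1 = 48.55 mol.
Outlet amounts (n = n₀ + Σ ν·ξ):
  G: 276.2 − 1(120.1) = 156.1
  D: 0 + 1(120.1) − 1(48.55) = 71.6
  A: 0 + 3(48.55) = 145.6
Total out = 373.3 mol; y_A = 145.6 / 373.3 = 0.3902.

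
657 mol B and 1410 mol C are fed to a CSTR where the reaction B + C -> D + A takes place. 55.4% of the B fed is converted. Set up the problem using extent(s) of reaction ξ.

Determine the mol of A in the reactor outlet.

364 mol

B reacted = 0.554 × 657 = 364 mol; ν_B = −1, so ξ = 364/1 = 364 mol.
Outlet amounts (n = n₀ + ν ξ):
  B: 657 − 1(364) = 293
  C: 1410 − 1(364) = 1046
  D: 0 + 1(364) = 364
  A: 0 + 1(364) = 364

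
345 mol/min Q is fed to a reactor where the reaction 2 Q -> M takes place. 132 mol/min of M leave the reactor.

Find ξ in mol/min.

ξ = 132 mol/min

For M: n = n₀ + 1ξ → 132 = 0 + 1ξ, giving ξ = 132 mol/min.
Outlet amounts (n = n₀ + ν ξ):
  Q: 345 − 2(132) = 81
  M: 0 + 1(132) = 132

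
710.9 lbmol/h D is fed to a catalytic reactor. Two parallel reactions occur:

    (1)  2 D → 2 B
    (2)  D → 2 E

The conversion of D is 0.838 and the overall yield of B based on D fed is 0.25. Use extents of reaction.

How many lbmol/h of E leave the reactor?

Yield of B: 2ξ₁ / 710.9 = 0.25 → ξ₁ = 88.86 lbmol/h.
Conversion of D: 2ξ₁ + 1ξ₂ = 0.838 × 710.9 = 595.7 → ξ₂ = 418 lbmol/h.
Outlet amounts (n = n₀ + Σ ν·ξ):
  D: 710.9 − 2(88.86) − 1(418) = 115.2
  B: 0 + 2(88.86) = 177.7
  E: 0 + 2(418) = 836

836 lbmol/h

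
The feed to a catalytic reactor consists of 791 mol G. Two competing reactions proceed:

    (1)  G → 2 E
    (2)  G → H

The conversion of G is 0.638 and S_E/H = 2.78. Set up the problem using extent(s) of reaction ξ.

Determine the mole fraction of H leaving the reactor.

Conversion of G: G consumed = 0.638 × 791 = 504.7 mol = 1ξ₁ + 1ξ₂.
Selectivity: 2ξ₁ / (1ξ₂) = 2.78 → ξ₁ = 1.39 ξ₂.
Substitute: (1·1.39 + 1) ξ₂ = 504.7 → ξ₂ = 211.2 mol, ξ₁ = 293.5 mol.
Outlet amounts (n = n₀ + Σ ν·ξ):
  G: 791 − 1(293.5) − 1(211.2) = 286.3
  E: 0 + 2(293.5) = 587
  H: 0 + 1(211.2) = 211.2
Total out = 1085 mol; y_H = 211.2 / 1085 = 0.1947.

0.195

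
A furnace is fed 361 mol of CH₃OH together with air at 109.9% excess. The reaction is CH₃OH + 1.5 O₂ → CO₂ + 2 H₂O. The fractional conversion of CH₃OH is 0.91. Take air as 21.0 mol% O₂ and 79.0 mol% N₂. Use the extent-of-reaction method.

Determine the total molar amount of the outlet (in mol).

Stoichiometric O₂ = 1.5 × 361 = 541.5 mol; O₂ fed = 541.5 × 2.099 = 1137 mol.
N₂ fed = 1137 × 79/21 = 4276 mol.
Fuel reacted = 0.91 × 361 → ξ = 328.5 mol.
Outlet (n = n₀ + ν ξ):
  CH₃OH: 361 − 1(328.5) = 32.49
  O₂: 1137 − 1.5(328.5) = 643.8
  N₂: 4276 (inert)
  CO₂: 0 + 1(328.5) = 328.5
  H₂O: 0 + 2(328.5) = 657
Total out = 32.49 + 643.8 + 4276 + 328.5 + 657 = 5938 mol.

5940 mol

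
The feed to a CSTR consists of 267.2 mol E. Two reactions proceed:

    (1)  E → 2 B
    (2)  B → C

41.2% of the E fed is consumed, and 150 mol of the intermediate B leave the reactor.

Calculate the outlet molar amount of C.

70.2 mol

Conversion of E: E consumed = 1ξ₁ = 0.412 × 267.2 → ξ₁ = 110.1 mol.
B balance: n_B = 0 + 2ξ₁ − 1ξ₂ = 150 → ξ₂ = (2·110.1 − 150)/1 = 70.17 mol.
Outlet amounts (n = n₀ + Σ ν·ξ):
  E: 267.2 − 1(110.1) = 157.1
  B: 0 + 2(110.1) − 1(70.17) = 150
  C: 0 + 1(70.17) = 70.17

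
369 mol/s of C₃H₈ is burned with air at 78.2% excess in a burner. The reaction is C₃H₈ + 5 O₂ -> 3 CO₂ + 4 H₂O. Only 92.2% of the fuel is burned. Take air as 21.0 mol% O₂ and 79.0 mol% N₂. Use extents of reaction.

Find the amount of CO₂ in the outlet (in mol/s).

Stoichiometric O₂ = 5 × 369 = 1845 mol/s; O₂ fed = 1845 × 1.782 = 3288 mol/s.
N₂ fed = 3288 × 79/21 = 12370 mol/s.
Fuel reacted = 0.922 × 369 → ξ = 340.2 mol/s.
Outlet (n = n₀ + ν ξ):
  C₃H₈: 369 − 1(340.2) = 28.78
  O₂: 3288 − 5(340.2) = 1587
  N₂: 12370 (inert)
  CO₂: 0 + 3(340.2) = 1021
  H₂O: 0 + 4(340.2) = 1361

1020 mol/s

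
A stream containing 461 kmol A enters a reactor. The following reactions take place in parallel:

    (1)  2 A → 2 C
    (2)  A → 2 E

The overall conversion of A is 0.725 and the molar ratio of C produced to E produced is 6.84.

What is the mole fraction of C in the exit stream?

0.644

Conversion of A: A consumed = 0.725 × 461 = 334.2 kmol = 2ξ₁ + 1ξ₂.
Selectivity: 2ξ₁ / (2ξ₂) = 6.84 → ξ₁ = 6.84 ξ₂.
Substitute: (2·6.84 + 1) ξ₂ = 334.2 → ξ₂ = 22.77 kmol, ξ₁ = 155.7 kmol.
Outlet amounts (n = n₀ + Σ ν·ξ):
  A: 461 − 2(155.7) − 1(22.77) = 126.8
  C: 0 + 2(155.7) = 311.5
  E: 0 + 2(22.77) = 45.53
Total out = 483.8 kmol; y_C = 311.5 / 483.8 = 0.6438.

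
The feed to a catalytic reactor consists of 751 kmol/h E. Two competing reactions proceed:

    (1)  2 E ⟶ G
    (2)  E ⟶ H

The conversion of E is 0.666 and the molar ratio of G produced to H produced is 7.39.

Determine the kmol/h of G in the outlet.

234 kmol/h

Conversion of E: E consumed = 0.666 × 751 = 500.2 kmol/h = 2ξ₁ + 1ξ₂.
Selectivity: 1ξ₁ / (1ξ₂) = 7.39 → ξ₁ = 7.39 ξ₂.
Substitute: (2·7.39 + 1) ξ₂ = 500.2 → ξ₂ = 31.7 kmol/h, ξ₁ = 234.2 kmol/h.
Outlet amounts (n = n₀ + Σ ν·ξ):
  E: 751 − 2(234.2) − 1(31.7) = 250.8
  G: 0 + 1(234.2) = 234.2
  H: 0 + 1(31.7) = 31.7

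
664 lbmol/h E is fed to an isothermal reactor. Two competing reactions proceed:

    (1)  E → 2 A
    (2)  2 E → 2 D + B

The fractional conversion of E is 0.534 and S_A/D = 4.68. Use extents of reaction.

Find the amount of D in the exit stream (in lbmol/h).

106 lbmol/h

Conversion of E: E consumed = 0.534 × 664 = 354.6 lbmol/h = 1ξ₁ + 2ξ₂.
Selectivity: 2ξ₁ / (2ξ₂) = 4.68 → ξ₁ = 4.68 ξ₂.
Substitute: (1·4.68 + 2) ξ₂ = 354.6 → ξ₂ = 53.08 lbmol/h, ξ₁ = 248.4 lbmol/h.
Outlet amounts (n = n₀ + Σ ν·ξ):
  E: 664 − 1(248.4) − 2(53.08) = 309.4
  A: 0 + 2(248.4) = 496.8
  D: 0 + 2(53.08) = 106.2
  B: 0 + 1(53.08) = 53.08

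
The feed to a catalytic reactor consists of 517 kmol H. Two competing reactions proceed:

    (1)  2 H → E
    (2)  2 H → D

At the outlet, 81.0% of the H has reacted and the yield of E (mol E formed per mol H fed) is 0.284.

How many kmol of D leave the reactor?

62.6 kmol

Yield of E: 1ξ₁ / 517 = 0.284 → ξ₁ = 146.8 kmol.
Conversion of H: 2ξ₁ + 2ξ₂ = 0.81 × 517 = 418.8 → ξ₂ = 62.56 kmol.
Outlet amounts (n = n₀ + Σ ν·ξ):
  H: 517 − 2(146.8) − 2(62.56) = 98.23
  E: 0 + 1(146.8) = 146.8
  D: 0 + 1(62.56) = 62.56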